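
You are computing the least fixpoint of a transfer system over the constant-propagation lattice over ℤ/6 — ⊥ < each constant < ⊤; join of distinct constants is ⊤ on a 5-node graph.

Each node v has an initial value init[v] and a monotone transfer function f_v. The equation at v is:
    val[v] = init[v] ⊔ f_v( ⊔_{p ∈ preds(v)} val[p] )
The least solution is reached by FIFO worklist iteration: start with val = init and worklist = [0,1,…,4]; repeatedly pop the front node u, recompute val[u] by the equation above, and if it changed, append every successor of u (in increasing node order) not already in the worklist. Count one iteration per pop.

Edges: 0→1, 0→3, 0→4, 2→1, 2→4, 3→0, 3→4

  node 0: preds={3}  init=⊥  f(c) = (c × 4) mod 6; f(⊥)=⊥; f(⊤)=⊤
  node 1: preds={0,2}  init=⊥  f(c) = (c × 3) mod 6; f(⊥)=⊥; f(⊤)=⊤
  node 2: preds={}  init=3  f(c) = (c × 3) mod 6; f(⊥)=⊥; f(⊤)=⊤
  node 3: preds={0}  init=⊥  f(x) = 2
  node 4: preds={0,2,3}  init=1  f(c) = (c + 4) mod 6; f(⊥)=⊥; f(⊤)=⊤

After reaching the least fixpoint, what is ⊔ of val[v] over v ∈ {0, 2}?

Iteration log — 9 steps:
  step 1. node 0  ⊔preds=⊥  new=⊥  stable
  step 2. node 1  ⊔preds=3  new=3  old=⊥  +wl: 
  step 3. node 2  ⊔preds=⊥  new=3  stable
  step 4. node 3  ⊔preds=⊥  new=2  old=⊥  +wl: 0
  step 5. node 4  ⊔preds=⊤  new=⊤  old=1  +wl: 
  step 6. node 0  ⊔preds=2  new=2  old=⊥  +wl: 1,3,4
  step 7. node 1  ⊔preds=⊤  new=⊤  old=3  +wl: 
  step 8. node 3  ⊔preds=2  new=2  stable
  step 9. node 4  ⊔preds=⊤  new=⊤  stable

Least fixpoint reached:
  node 0: 2
  node 1: ⊤
  node 2: 3
  node 3: 2
  node 4: ⊤

⊤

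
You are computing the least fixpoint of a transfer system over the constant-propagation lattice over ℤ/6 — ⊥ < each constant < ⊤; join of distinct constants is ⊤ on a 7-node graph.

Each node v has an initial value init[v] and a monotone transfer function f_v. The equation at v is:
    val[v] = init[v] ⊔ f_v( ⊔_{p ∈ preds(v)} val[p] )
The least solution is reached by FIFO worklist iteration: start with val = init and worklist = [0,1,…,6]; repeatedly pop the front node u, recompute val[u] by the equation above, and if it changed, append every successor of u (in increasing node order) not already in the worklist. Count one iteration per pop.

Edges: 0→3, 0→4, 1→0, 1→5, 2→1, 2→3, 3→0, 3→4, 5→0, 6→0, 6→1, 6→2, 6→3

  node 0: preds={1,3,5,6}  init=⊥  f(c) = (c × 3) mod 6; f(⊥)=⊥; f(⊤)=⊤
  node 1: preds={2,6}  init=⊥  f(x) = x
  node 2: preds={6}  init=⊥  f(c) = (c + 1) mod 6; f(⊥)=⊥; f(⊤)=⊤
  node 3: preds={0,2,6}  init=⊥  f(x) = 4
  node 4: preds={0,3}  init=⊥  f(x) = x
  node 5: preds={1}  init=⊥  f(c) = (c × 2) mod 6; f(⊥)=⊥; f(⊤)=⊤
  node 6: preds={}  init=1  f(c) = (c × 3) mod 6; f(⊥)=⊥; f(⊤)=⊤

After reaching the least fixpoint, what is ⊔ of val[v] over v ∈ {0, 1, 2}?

⊤

Worklist (14 pops):
  #1 pop 0: in=1 → 3 (was ⊥); enqueue []
  #2 pop 1: in=1 → 1 (was ⊥); enqueue [0]
  #3 pop 2: in=1 → 2 (was ⊥); enqueue [1]
  #4 pop 3: in=⊤ → 4 (was ⊥); enqueue []
  #5 pop 4: in=⊤ → ⊤ (was ⊥); enqueue []
  #6 pop 5: in=1 → 2 (was ⊥); enqueue []
  #7 pop 6: in=⊥ → 1 (no change)
  #8 pop 0: in=⊤ → ⊤ (was 3); enqueue [3,4]
  #9 pop 1: in=⊤ → ⊤ (was 1); enqueue [0,5]
  #10 pop 3: in=⊤ → 4 (no change)
  #11 pop 4: in=⊤ → ⊤ (no change)
  #12 pop 0: in=⊤ → ⊤ (no change)
  #13 pop 5: in=⊤ → ⊤ (was 2); enqueue [0]
  #14 pop 0: in=⊤ → ⊤ (no change)

Fixpoint:
  val[0] = ⊤
  val[1] = ⊤
  val[2] = 2
  val[3] = 4
  val[4] = ⊤
  val[5] = ⊤
  val[6] = 1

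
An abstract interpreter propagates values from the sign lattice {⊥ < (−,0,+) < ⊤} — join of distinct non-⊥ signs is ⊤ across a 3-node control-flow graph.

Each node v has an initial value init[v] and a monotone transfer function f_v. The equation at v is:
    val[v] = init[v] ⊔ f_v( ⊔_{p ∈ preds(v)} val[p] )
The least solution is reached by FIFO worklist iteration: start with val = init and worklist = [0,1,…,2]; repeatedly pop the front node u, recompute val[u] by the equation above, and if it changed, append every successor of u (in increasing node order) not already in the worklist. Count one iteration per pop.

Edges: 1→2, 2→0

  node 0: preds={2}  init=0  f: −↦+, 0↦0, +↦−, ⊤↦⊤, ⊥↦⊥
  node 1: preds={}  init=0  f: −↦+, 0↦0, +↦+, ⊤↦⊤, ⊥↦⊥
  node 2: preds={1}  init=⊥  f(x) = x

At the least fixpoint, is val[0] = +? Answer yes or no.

no

Iteration log — 4 steps:
  step 1. node 0  ⊔preds=⊥  new=0  stable
  step 2. node 1  ⊔preds=⊥  new=0  stable
  step 3. node 2  ⊔preds=0  new=0  old=⊥  +wl: 0
  step 4. node 0  ⊔preds=0  new=0  stable

Least fixpoint reached:
  node 0: 0
  node 1: 0
  node 2: 0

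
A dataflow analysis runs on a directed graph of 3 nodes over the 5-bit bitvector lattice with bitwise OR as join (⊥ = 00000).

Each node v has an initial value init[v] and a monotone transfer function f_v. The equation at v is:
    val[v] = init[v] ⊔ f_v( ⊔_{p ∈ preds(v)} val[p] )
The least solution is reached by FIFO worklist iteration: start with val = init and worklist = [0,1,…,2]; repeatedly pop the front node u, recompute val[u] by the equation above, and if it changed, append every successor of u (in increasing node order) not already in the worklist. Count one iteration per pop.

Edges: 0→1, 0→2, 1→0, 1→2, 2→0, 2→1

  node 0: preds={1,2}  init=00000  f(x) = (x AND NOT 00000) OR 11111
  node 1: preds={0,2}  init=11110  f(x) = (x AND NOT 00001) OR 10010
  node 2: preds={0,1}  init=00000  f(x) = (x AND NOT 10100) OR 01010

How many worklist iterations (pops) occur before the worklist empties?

5

Trace (5 dequeues):
  [1] u=0 | in 11110 | out 11111 | prev 00000 | push {}
  [2] u=1 | in 11111 | out 11110 | ==
  [3] u=2 | in 11111 | out 01011 | prev 00000 | push {0,1}
  [4] u=0 | in 11111 | out 11111 | ==
  [5] u=1 | in 11111 | out 11110 | ==

Converged values:
  [0] 11111
  [1] 11110
  [2] 01011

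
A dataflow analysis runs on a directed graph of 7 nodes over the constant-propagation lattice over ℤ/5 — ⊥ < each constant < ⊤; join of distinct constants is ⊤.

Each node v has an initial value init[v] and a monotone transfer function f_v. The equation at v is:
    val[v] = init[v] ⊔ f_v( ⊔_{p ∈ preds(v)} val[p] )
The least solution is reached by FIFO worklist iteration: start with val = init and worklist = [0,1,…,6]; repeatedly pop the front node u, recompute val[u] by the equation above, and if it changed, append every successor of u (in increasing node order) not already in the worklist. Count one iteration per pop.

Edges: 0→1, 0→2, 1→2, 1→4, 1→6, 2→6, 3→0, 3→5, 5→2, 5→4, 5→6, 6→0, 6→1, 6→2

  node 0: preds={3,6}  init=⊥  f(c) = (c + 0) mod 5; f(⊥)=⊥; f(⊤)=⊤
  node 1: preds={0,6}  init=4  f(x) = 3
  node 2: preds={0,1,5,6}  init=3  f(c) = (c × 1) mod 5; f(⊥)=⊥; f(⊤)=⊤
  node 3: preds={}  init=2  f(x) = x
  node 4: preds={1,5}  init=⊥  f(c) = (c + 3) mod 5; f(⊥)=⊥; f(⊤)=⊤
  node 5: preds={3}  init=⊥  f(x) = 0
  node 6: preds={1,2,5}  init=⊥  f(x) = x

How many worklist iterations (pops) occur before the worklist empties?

Iteration log — 12 steps:
  step 1. node 0  ⊔preds=2  new=2  old=⊥  +wl: 
  step 2. node 1  ⊔preds=2  new=⊤  old=4  +wl: 
  step 3. node 2  ⊔preds=⊤  new=⊤  old=3  +wl: 
  step 4. node 3  ⊔preds=⊥  new=2  stable
  step 5. node 4  ⊔preds=⊤  new=⊤  old=⊥  +wl: 
  step 6. node 5  ⊔preds=2  new=0  old=⊥  +wl: 2,4
  step 7. node 6  ⊔preds=⊤  new=⊤  old=⊥  +wl: 0,1
  step 8. node 2  ⊔preds=⊤  new=⊤  stable
  step 9. node 4  ⊔preds=⊤  new=⊤  stable
  step 10. node 0  ⊔preds=⊤  new=⊤  old=2  +wl: 2
  step 11. node 1  ⊔preds=⊤  new=⊤  stable
  step 12. node 2  ⊔preds=⊤  new=⊤  stable

Least fixpoint reached:
  node 0: ⊤
  node 1: ⊤
  node 2: ⊤
  node 3: 2
  node 4: ⊤
  node 5: 0
  node 6: ⊤

12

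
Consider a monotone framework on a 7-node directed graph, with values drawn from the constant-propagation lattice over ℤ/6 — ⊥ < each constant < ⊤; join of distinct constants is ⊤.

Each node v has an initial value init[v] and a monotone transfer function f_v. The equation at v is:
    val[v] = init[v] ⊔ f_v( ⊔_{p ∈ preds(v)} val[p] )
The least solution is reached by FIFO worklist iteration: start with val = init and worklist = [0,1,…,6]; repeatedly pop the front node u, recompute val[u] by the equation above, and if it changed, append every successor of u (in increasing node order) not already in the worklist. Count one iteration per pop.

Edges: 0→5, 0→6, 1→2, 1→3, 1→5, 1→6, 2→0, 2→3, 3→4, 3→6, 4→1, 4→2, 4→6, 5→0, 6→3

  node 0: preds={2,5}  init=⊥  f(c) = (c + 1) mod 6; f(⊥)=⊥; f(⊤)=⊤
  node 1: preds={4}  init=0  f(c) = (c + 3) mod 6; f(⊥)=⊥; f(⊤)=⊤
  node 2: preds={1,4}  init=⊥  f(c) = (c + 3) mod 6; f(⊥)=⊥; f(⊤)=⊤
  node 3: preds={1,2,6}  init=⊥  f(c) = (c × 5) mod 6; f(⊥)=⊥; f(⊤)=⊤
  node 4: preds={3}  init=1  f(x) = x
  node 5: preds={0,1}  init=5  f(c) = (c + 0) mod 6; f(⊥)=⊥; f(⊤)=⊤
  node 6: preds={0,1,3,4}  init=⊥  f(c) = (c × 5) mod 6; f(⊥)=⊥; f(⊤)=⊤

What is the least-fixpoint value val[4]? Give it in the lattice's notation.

⊤

Trace (13 dequeues):
  [1] u=0 | in 5 | out 0 | prev ⊥ | push {}
  [2] u=1 | in 1 | out ⊤ | prev 0 | push {}
  [3] u=2 | in ⊤ | out ⊤ | prev ⊥ | push {0}
  [4] u=3 | in ⊤ | out ⊤ | prev ⊥ | push {}
  [5] u=4 | in ⊤ | out ⊤ | prev 1 | push {1,2}
  [6] u=5 | in ⊤ | out ⊤ | prev 5 | push {}
  [7] u=6 | in ⊤ | out ⊤ | prev ⊥ | push {3}
  [8] u=0 | in ⊤ | out ⊤ | prev 0 | push {5,6}
  [9] u=1 | in ⊤ | out ⊤ | ==
  [10] u=2 | in ⊤ | out ⊤ | ==
  [11] u=3 | in ⊤ | out ⊤ | ==
  [12] u=5 | in ⊤ | out ⊤ | ==
  [13] u=6 | in ⊤ | out ⊤ | ==

Converged values:
  [0] ⊤
  [1] ⊤
  [2] ⊤
  [3] ⊤
  [4] ⊤
  [5] ⊤
  [6] ⊤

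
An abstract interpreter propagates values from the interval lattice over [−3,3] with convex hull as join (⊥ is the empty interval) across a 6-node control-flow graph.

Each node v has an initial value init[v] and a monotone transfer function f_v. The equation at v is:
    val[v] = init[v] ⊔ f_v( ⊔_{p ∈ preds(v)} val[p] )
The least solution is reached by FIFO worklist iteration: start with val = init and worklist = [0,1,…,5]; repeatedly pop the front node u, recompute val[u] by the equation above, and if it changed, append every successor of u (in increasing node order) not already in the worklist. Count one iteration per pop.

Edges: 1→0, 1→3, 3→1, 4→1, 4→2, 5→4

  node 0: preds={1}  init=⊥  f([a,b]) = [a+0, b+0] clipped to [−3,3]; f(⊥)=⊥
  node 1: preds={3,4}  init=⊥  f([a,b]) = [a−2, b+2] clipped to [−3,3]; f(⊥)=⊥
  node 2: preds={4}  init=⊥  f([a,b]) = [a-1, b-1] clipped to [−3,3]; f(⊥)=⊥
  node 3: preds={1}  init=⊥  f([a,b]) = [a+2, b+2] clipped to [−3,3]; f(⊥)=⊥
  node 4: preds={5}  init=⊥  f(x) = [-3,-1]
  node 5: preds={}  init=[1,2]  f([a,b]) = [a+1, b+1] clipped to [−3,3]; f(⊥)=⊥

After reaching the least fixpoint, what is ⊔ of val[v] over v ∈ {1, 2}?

[-3,3]

Worklist (13 pops):
  #1 pop 0: in=⊥ → ⊥ (no change)
  #2 pop 1: in=⊥ → ⊥ (no change)
  #3 pop 2: in=⊥ → ⊥ (no change)
  #4 pop 3: in=⊥ → ⊥ (no change)
  #5 pop 4: in=[1,2] → [-3,-1] (was ⊥); enqueue [1,2]
  #6 pop 5: in=⊥ → [1,2] (no change)
  #7 pop 1: in=[-3,-1] → [-3,1] (was ⊥); enqueue [0,3]
  #8 pop 2: in=[-3,-1] → [-3,-2] (was ⊥); enqueue []
  #9 pop 0: in=[-3,1] → [-3,1] (was ⊥); enqueue []
  #10 pop 3: in=[-3,1] → [-1,3] (was ⊥); enqueue [1]
  #11 pop 1: in=[-3,3] → [-3,3] (was [-3,1]); enqueue [0,3]
  #12 pop 0: in=[-3,3] → [-3,3] (was [-3,1]); enqueue []
  #13 pop 3: in=[-3,3] → [-1,3] (no change)

Fixpoint:
  val[0] = [-3,3]
  val[1] = [-3,3]
  val[2] = [-3,-2]
  val[3] = [-1,3]
  val[4] = [-3,-1]
  val[5] = [1,2]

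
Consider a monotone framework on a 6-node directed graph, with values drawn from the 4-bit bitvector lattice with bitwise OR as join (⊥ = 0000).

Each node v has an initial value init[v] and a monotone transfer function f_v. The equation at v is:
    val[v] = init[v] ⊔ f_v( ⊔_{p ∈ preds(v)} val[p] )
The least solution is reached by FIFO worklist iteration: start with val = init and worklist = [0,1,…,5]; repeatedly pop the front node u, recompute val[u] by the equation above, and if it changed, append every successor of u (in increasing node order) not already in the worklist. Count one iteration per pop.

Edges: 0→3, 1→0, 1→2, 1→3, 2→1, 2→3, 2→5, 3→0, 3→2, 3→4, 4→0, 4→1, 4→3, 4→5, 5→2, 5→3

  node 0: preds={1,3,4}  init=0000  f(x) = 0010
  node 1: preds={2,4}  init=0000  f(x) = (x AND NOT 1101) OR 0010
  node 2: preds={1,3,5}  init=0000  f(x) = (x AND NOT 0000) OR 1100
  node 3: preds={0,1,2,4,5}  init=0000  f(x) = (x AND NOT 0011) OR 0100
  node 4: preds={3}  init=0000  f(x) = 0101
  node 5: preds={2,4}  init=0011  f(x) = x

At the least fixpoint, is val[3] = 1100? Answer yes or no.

yes

Trace (10 dequeues):
  [1] u=0 | in 0000 | out 0010 | prev 0000 | push {}
  [2] u=1 | in 0000 | out 0010 | prev 0000 | push {0}
  [3] u=2 | in 0011 | out 1111 | prev 0000 | push {1}
  [4] u=3 | in 1111 | out 1100 | prev 0000 | push {2}
  [5] u=4 | in 1100 | out 0101 | prev 0000 | push {3}
  [6] u=5 | in 1111 | out 1111 | prev 0011 | push {}
  [7] u=0 | in 1111 | out 0010 | ==
  [8] u=1 | in 1111 | out 0010 | ==
  [9] u=2 | in 1111 | out 1111 | ==
  [10] u=3 | in 1111 | out 1100 | ==

Converged values:
  [0] 0010
  [1] 0010
  [2] 1111
  [3] 1100
  [4] 0101
  [5] 1111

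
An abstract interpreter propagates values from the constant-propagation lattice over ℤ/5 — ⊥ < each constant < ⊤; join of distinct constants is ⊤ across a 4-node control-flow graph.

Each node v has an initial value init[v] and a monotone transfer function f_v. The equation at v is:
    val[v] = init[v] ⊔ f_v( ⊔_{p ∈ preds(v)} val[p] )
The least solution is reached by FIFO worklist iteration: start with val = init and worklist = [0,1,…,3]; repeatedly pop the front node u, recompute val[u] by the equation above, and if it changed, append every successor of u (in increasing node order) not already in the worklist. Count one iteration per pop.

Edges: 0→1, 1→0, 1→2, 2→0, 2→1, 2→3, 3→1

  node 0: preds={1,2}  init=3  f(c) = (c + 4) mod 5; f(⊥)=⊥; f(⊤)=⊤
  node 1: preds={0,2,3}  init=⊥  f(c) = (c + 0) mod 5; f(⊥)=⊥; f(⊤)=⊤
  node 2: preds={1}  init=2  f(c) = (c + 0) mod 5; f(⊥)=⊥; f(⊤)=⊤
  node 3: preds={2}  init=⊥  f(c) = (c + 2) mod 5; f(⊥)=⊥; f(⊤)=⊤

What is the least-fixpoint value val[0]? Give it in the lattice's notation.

⊤

Trace (6 dequeues):
  [1] u=0 | in 2 | out ⊤ | prev 3 | push {}
  [2] u=1 | in ⊤ | out ⊤ | prev ⊥ | push {0}
  [3] u=2 | in ⊤ | out ⊤ | prev 2 | push {1}
  [4] u=3 | in ⊤ | out ⊤ | prev ⊥ | push {}
  [5] u=0 | in ⊤ | out ⊤ | ==
  [6] u=1 | in ⊤ | out ⊤ | ==

Converged values:
  [0] ⊤
  [1] ⊤
  [2] ⊤
  [3] ⊤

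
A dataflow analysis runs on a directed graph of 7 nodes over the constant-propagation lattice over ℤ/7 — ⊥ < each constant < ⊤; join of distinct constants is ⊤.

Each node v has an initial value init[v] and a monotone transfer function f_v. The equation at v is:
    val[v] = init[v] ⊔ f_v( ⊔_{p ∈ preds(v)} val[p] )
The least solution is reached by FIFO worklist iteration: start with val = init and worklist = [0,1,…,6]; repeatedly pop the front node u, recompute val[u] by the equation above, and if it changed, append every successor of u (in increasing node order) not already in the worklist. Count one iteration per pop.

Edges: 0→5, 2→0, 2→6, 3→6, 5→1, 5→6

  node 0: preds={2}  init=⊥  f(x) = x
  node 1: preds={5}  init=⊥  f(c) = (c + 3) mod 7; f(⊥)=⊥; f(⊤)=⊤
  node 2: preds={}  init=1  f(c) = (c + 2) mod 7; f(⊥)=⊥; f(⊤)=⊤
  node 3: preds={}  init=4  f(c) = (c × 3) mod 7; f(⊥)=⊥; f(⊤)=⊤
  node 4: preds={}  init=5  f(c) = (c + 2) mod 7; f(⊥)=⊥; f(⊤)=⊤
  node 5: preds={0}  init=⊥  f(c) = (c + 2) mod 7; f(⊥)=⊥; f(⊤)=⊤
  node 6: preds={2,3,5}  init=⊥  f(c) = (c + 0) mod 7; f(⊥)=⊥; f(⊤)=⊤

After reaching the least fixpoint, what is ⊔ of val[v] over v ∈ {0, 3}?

Iteration log — 8 steps:
  step 1. node 0  ⊔preds=1  new=1  old=⊥  +wl: 
  step 2. node 1  ⊔preds=⊥  new=⊥  stable
  step 3. node 2  ⊔preds=⊥  new=1  stable
  step 4. node 3  ⊔preds=⊥  new=4  stable
  step 5. node 4  ⊔preds=⊥  new=5  stable
  step 6. node 5  ⊔preds=1  new=3  old=⊥  +wl: 1
  step 7. node 6  ⊔preds=⊤  new=⊤  old=⊥  +wl: 
  step 8. node 1  ⊔preds=3  new=6  old=⊥  +wl: 

Least fixpoint reached:
  node 0: 1
  node 1: 6
  node 2: 1
  node 3: 4
  node 4: 5
  node 5: 3
  node 6: ⊤

⊤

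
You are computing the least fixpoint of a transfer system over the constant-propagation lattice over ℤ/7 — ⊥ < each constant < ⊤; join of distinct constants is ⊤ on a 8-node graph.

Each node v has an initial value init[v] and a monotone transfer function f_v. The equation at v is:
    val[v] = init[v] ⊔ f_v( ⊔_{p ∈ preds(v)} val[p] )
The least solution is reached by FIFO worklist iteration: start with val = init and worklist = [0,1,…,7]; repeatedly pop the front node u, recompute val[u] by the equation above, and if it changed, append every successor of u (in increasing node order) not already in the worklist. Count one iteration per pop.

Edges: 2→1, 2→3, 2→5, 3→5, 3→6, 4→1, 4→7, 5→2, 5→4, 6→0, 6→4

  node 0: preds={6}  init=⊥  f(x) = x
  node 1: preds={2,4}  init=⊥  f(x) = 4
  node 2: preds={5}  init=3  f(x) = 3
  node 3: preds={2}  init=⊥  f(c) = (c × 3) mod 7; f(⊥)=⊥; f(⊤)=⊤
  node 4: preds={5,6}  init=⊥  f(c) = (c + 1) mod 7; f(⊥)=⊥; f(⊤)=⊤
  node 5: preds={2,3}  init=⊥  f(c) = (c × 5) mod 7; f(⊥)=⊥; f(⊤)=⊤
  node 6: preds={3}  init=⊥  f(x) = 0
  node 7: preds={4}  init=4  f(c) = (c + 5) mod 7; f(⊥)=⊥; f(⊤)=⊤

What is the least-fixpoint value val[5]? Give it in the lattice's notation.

⊤

Iteration log — 13 steps:
  step 1. node 0  ⊔preds=⊥  new=⊥  stable
  step 2. node 1  ⊔preds=3  new=4  old=⊥  +wl: 
  step 3. node 2  ⊔preds=⊥  new=3  stable
  step 4. node 3  ⊔preds=3  new=2  old=⊥  +wl: 
  step 5. node 4  ⊔preds=⊥  new=⊥  stable
  step 6. node 5  ⊔preds=⊤  new=⊤  old=⊥  +wl: 2,4
  step 7. node 6  ⊔preds=2  new=0  old=⊥  +wl: 0
  step 8. node 7  ⊔preds=⊥  new=4  stable
  step 9. node 2  ⊔preds=⊤  new=3  stable
  step 10. node 4  ⊔preds=⊤  new=⊤  old=⊥  +wl: 1,7
  step 11. node 0  ⊔preds=0  new=0  old=⊥  +wl: 
  step 12. node 1  ⊔preds=⊤  new=4  stable
  step 13. node 7  ⊔preds=⊤  new=⊤  old=4  +wl: 

Least fixpoint reached:
  node 0: 0
  node 1: 4
  node 2: 3
  node 3: 2
  node 4: ⊤
  node 5: ⊤
  node 6: 0
  node 7: ⊤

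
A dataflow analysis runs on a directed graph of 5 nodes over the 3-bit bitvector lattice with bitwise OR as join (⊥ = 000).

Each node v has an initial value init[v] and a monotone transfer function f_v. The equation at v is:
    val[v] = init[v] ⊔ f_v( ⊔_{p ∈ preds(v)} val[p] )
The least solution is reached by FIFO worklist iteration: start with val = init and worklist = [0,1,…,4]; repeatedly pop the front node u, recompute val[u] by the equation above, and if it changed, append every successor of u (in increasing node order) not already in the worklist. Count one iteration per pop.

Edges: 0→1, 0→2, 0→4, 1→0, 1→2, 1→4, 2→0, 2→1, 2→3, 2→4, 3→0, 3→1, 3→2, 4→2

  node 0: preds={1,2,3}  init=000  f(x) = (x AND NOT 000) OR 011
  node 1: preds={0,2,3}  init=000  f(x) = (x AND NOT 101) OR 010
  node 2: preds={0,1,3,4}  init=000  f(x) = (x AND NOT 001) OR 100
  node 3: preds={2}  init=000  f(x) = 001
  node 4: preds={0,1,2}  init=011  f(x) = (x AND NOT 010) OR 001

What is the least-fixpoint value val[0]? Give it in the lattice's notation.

111

Worklist (9 pops):
  #1 pop 0: in=000 → 011 (was 000); enqueue []
  #2 pop 1: in=011 → 010 (was 000); enqueue [0]
  #3 pop 2: in=011 → 110 (was 000); enqueue [1]
  #4 pop 3: in=110 → 001 (was 000); enqueue [2]
  #5 pop 4: in=111 → 111 (was 011); enqueue []
  #6 pop 0: in=111 → 111 (was 011); enqueue [4]
  #7 pop 1: in=111 → 010 (no change)
  #8 pop 2: in=111 → 110 (no change)
  #9 pop 4: in=111 → 111 (no change)

Fixpoint:
  val[0] = 111
  val[1] = 010
  val[2] = 110
  val[3] = 001
  val[4] = 111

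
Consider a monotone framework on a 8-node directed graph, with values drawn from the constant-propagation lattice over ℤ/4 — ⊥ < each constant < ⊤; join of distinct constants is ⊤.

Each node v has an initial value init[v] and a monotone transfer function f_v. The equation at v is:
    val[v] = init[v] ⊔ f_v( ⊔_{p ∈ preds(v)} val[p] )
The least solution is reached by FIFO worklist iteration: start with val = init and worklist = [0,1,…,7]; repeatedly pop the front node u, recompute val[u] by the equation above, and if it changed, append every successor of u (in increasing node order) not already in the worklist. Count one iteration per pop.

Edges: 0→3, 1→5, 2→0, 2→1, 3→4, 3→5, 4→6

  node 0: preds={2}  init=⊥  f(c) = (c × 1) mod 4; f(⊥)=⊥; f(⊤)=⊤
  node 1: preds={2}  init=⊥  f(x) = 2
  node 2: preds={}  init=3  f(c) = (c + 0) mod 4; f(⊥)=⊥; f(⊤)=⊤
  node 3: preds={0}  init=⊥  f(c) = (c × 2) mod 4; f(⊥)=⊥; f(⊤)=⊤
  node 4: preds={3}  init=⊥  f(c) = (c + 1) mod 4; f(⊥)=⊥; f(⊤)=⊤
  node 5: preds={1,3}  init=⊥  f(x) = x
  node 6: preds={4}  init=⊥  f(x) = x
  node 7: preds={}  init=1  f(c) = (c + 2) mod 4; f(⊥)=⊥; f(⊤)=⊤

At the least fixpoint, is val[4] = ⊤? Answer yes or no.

Worklist (8 pops):
  #1 pop 0: in=3 → 3 (was ⊥); enqueue []
  #2 pop 1: in=3 → 2 (was ⊥); enqueue []
  #3 pop 2: in=⊥ → 3 (no change)
  #4 pop 3: in=3 → 2 (was ⊥); enqueue []
  #5 pop 4: in=2 → 3 (was ⊥); enqueue []
  #6 pop 5: in=2 → 2 (was ⊥); enqueue []
  #7 pop 6: in=3 → 3 (was ⊥); enqueue []
  #8 pop 7: in=⊥ → 1 (no change)

Fixpoint:
  val[0] = 3
  val[1] = 2
  val[2] = 3
  val[3] = 2
  val[4] = 3
  val[5] = 2
  val[6] = 3
  val[7] = 1

no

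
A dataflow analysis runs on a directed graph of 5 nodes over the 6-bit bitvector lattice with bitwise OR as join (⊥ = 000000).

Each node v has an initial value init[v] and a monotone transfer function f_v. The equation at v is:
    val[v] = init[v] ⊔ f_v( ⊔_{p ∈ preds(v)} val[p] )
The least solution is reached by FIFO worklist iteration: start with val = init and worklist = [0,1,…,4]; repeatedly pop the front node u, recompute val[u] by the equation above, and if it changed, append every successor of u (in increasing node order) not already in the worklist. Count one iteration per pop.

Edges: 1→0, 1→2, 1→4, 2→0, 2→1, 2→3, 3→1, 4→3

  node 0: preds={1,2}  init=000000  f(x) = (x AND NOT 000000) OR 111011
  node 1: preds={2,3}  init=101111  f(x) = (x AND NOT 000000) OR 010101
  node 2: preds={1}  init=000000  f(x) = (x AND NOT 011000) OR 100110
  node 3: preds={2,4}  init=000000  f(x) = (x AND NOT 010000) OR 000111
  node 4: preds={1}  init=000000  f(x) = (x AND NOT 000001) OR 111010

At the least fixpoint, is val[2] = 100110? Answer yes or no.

no

Trace (9 dequeues):
  [1] u=0 | in 101111 | out 111111 | prev 000000 | push {}
  [2] u=1 | in 000000 | out 111111 | prev 101111 | push {0}
  [3] u=2 | in 111111 | out 100111 | prev 000000 | push {1}
  [4] u=3 | in 100111 | out 100111 | prev 000000 | push {}
  [5] u=4 | in 111111 | out 111110 | prev 000000 | push {3}
  [6] u=0 | in 111111 | out 111111 | ==
  [7] u=1 | in 100111 | out 111111 | ==
  [8] u=3 | in 111111 | out 101111 | prev 100111 | push {1}
  [9] u=1 | in 101111 | out 111111 | ==

Converged values:
  [0] 111111
  [1] 111111
  [2] 100111
  [3] 101111
  [4] 111110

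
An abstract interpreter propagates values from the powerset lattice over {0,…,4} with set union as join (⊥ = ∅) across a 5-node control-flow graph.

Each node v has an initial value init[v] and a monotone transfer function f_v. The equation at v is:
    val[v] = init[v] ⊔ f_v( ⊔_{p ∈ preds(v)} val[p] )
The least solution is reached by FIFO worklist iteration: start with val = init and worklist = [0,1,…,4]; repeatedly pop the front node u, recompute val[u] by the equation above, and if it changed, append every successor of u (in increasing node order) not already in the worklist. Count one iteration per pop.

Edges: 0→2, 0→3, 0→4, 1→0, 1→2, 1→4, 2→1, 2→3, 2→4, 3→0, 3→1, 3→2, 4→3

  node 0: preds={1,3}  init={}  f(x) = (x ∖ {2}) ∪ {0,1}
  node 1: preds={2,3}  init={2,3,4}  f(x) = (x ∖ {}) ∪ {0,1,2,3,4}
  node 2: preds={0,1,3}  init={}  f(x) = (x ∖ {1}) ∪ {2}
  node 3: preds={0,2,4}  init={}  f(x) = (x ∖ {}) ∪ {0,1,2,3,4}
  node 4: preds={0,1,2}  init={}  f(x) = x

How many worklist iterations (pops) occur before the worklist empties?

9

Trace (9 dequeues):
  [1] u=0 | in {2,3,4} | out {0,1,3,4} | prev {} | push {}
  [2] u=1 | in {} | out {0,1,2,3,4} | prev {2,3,4} | push {0}
  [3] u=2 | in {0,1,2,3,4} | out {0,2,3,4} | prev {} | push {1}
  [4] u=3 | in {0,1,2,3,4} | out {0,1,2,3,4} | prev {} | push {2}
  [5] u=4 | in {0,1,2,3,4} | out {0,1,2,3,4} | prev {} | push {3}
  [6] u=0 | in {0,1,2,3,4} | out {0,1,3,4} | ==
  [7] u=1 | in {0,1,2,3,4} | out {0,1,2,3,4} | ==
  [8] u=2 | in {0,1,2,3,4} | out {0,2,3,4} | ==
  [9] u=3 | in {0,1,2,3,4} | out {0,1,2,3,4} | ==

Converged values:
  [0] {0,1,3,4}
  [1] {0,1,2,3,4}
  [2] {0,2,3,4}
  [3] {0,1,2,3,4}
  [4] {0,1,2,3,4}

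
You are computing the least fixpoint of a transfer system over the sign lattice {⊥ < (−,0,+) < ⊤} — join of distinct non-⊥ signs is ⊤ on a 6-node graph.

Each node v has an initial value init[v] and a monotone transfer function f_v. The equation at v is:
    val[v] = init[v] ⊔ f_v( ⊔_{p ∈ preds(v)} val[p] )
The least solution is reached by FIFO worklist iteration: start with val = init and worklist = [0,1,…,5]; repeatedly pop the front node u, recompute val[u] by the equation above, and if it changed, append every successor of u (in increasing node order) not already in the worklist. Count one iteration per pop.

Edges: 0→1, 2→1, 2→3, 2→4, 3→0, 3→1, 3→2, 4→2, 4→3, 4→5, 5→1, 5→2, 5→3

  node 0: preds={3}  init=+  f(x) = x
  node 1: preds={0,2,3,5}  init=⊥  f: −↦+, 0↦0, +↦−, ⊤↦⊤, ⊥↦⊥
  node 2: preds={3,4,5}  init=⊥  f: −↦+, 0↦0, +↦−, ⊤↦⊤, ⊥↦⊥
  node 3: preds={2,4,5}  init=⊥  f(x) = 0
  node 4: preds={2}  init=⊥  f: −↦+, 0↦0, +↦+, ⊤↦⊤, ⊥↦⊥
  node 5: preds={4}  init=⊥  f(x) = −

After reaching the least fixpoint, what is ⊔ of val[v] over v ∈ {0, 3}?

⊤

Trace (15 dequeues):
  [1] u=0 | in ⊥ | out + | ==
  [2] u=1 | in + | out − | prev ⊥ | push {}
  [3] u=2 | in ⊥ | out ⊥ | ==
  [4] u=3 | in ⊥ | out 0 | prev ⊥ | push {0,1,2}
  [5] u=4 | in ⊥ | out ⊥ | ==
  [6] u=5 | in ⊥ | out − | prev ⊥ | push {3}
  [7] u=0 | in 0 | out ⊤ | prev + | push {}
  [8] u=1 | in ⊤ | out ⊤ | prev − | push {}
  [9] u=2 | in ⊤ | out ⊤ | prev ⊥ | push {1,4}
  [10] u=3 | in ⊤ | out 0 | ==
  [11] u=1 | in ⊤ | out ⊤ | ==
  [12] u=4 | in ⊤ | out ⊤ | prev ⊥ | push {2,3,5}
  [13] u=2 | in ⊤ | out ⊤ | ==
  [14] u=3 | in ⊤ | out 0 | ==
  [15] u=5 | in ⊤ | out − | ==

Converged values:
  [0] ⊤
  [1] ⊤
  [2] ⊤
  [3] 0
  [4] ⊤
  [5] −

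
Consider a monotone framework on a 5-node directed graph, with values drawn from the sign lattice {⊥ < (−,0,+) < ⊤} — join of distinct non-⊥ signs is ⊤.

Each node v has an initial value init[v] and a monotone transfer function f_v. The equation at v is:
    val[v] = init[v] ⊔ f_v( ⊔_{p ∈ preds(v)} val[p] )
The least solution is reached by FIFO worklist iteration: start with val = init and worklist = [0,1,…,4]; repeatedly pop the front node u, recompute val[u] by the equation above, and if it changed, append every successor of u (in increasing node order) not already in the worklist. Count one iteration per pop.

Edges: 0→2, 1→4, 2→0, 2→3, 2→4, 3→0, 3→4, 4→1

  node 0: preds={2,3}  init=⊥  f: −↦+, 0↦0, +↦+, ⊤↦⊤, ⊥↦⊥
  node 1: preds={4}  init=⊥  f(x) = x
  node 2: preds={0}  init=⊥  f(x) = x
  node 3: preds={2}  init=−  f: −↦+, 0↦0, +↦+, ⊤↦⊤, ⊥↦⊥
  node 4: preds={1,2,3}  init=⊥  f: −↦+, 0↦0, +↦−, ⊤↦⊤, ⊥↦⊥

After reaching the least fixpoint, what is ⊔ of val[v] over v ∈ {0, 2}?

Iteration log — 11 steps:
  step 1. node 0  ⊔preds=−  new=+  old=⊥  +wl: 
  step 2. node 1  ⊔preds=⊥  new=⊥  stable
  step 3. node 2  ⊔preds=+  new=+  old=⊥  +wl: 0
  step 4. node 3  ⊔preds=+  new=⊤  old=−  +wl: 
  step 5. node 4  ⊔preds=⊤  new=⊤  old=⊥  +wl: 1
  step 6. node 0  ⊔preds=⊤  new=⊤  old=+  +wl: 2
  step 7. node 1  ⊔preds=⊤  new=⊤  old=⊥  +wl: 4
  step 8. node 2  ⊔preds=⊤  new=⊤  old=+  +wl: 0,3
  step 9. node 4  ⊔preds=⊤  new=⊤  stable
  step 10. node 0  ⊔preds=⊤  new=⊤  stable
  step 11. node 3  ⊔preds=⊤  new=⊤  stable

Least fixpoint reached:
  node 0: ⊤
  node 1: ⊤
  node 2: ⊤
  node 3: ⊤
  node 4: ⊤

⊤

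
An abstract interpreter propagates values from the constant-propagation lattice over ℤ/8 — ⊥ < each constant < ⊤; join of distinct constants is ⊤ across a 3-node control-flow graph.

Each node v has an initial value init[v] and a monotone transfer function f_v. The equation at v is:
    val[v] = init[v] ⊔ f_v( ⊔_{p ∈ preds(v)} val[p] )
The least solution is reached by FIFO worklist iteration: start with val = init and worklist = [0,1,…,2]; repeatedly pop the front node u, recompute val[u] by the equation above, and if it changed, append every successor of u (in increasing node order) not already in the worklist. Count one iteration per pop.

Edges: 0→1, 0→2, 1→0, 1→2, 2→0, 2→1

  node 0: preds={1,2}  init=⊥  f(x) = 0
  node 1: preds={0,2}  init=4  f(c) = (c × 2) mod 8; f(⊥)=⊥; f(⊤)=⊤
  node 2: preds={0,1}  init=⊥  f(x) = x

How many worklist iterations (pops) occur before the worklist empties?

5

Worklist (5 pops):
  #1 pop 0: in=4 → 0 (was ⊥); enqueue []
  #2 pop 1: in=0 → ⊤ (was 4); enqueue [0]
  #3 pop 2: in=⊤ → ⊤ (was ⊥); enqueue [1]
  #4 pop 0: in=⊤ → 0 (no change)
  #5 pop 1: in=⊤ → ⊤ (no change)

Fixpoint:
  val[0] = 0
  val[1] = ⊤
  val[2] = ⊤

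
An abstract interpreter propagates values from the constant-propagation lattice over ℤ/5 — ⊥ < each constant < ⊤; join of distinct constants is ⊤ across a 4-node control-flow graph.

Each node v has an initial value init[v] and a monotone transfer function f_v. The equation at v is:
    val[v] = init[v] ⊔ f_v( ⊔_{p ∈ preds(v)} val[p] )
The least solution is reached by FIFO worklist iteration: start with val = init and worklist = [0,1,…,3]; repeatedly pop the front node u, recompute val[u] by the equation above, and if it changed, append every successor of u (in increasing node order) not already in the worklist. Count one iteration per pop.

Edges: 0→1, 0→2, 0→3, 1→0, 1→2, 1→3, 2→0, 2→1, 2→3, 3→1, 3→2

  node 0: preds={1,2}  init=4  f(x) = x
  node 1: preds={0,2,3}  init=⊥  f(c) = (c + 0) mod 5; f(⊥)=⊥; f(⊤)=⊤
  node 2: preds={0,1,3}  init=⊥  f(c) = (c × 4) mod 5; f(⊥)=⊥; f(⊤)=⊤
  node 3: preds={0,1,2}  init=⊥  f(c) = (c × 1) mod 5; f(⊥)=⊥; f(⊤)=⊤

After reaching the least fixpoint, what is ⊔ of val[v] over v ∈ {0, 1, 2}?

Worklist (10 pops):
  #1 pop 0: in=⊥ → 4 (no change)
  #2 pop 1: in=4 → 4 (was ⊥); enqueue [0]
  #3 pop 2: in=4 → 1 (was ⊥); enqueue [1]
  #4 pop 3: in=⊤ → ⊤ (was ⊥); enqueue [2]
  #5 pop 0: in=⊤ → ⊤ (was 4); enqueue [3]
  #6 pop 1: in=⊤ → ⊤ (was 4); enqueue [0]
  #7 pop 2: in=⊤ → ⊤ (was 1); enqueue [1]
  #8 pop 3: in=⊤ → ⊤ (no change)
  #9 pop 0: in=⊤ → ⊤ (no change)
  #10 pop 1: in=⊤ → ⊤ (no change)

Fixpoint:
  val[0] = ⊤
  val[1] = ⊤
  val[2] = ⊤
  val[3] = ⊤

⊤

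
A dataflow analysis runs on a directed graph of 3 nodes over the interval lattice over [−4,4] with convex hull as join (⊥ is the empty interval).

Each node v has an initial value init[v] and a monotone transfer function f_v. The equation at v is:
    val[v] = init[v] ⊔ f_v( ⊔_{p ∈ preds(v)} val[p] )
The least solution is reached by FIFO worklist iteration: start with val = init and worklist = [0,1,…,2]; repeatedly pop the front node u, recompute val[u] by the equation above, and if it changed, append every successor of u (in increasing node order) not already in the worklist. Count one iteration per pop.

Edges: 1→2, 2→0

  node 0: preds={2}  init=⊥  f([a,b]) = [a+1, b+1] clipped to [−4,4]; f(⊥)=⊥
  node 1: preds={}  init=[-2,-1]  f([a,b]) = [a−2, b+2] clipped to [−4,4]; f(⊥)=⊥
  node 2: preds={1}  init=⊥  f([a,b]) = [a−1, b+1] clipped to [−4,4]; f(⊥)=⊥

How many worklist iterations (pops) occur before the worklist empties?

4

Worklist (4 pops):
  #1 pop 0: in=⊥ → ⊥ (no change)
  #2 pop 1: in=⊥ → [-2,-1] (no change)
  #3 pop 2: in=[-2,-1] → [-3,0] (was ⊥); enqueue [0]
  #4 pop 0: in=[-3,0] → [-2,1] (was ⊥); enqueue []

Fixpoint:
  val[0] = [-2,1]
  val[1] = [-2,-1]
  val[2] = [-3,0]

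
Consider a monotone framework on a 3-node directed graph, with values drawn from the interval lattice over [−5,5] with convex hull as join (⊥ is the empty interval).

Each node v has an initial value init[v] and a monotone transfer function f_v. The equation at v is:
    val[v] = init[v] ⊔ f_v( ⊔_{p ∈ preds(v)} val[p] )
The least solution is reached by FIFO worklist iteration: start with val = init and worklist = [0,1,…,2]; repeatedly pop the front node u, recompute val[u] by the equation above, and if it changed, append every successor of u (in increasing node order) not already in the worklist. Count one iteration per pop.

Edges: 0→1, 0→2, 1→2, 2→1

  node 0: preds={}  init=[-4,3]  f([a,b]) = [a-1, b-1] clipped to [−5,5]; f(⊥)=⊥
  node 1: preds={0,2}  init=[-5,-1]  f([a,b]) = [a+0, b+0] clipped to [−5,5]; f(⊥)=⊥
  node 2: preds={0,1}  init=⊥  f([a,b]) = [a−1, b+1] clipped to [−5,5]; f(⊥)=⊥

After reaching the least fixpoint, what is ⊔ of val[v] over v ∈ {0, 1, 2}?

[-5,5]

Worklist (7 pops):
  #1 pop 0: in=⊥ → [-4,3] (no change)
  #2 pop 1: in=[-4,3] → [-5,3] (was [-5,-1]); enqueue []
  #3 pop 2: in=[-5,3] → [-5,4] (was ⊥); enqueue [1]
  #4 pop 1: in=[-5,4] → [-5,4] (was [-5,3]); enqueue [2]
  #5 pop 2: in=[-5,4] → [-5,5] (was [-5,4]); enqueue [1]
  #6 pop 1: in=[-5,5] → [-5,5] (was [-5,4]); enqueue [2]
  #7 pop 2: in=[-5,5] → [-5,5] (no change)

Fixpoint:
  val[0] = [-4,3]
  val[1] = [-5,5]
  val[2] = [-5,5]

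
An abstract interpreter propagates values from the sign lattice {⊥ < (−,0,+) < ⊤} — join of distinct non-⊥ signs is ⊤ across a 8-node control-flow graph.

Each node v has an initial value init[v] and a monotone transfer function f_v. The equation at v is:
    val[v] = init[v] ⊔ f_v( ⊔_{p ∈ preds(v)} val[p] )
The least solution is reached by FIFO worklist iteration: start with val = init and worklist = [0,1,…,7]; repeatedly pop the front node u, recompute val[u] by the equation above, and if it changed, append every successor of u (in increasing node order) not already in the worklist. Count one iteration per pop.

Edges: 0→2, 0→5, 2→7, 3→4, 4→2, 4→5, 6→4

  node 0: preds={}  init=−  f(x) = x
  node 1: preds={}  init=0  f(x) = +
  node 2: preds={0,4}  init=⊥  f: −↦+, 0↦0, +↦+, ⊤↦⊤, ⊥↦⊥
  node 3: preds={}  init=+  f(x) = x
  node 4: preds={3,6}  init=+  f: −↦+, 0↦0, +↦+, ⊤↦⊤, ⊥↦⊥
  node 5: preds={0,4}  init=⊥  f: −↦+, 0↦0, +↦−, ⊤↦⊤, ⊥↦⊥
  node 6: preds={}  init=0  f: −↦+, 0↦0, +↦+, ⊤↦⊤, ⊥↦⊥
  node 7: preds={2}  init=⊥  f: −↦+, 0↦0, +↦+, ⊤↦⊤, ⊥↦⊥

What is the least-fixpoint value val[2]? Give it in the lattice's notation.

Iteration log — 9 steps:
  step 1. node 0  ⊔preds=⊥  new=−  stable
  step 2. node 1  ⊔preds=⊥  new=⊤  old=0  +wl: 
  step 3. node 2  ⊔preds=⊤  new=⊤  old=⊥  +wl: 
  step 4. node 3  ⊔preds=⊥  new=+  stable
  step 5. node 4  ⊔preds=⊤  new=⊤  old=+  +wl: 2
  step 6. node 5  ⊔preds=⊤  new=⊤  old=⊥  +wl: 
  step 7. node 6  ⊔preds=⊥  new=0  stable
  step 8. node 7  ⊔preds=⊤  new=⊤  old=⊥  +wl: 
  step 9. node 2  ⊔preds=⊤  new=⊤  stable

Least fixpoint reached:
  node 0: −
  node 1: ⊤
  node 2: ⊤
  node 3: +
  node 4: ⊤
  node 5: ⊤
  node 6: 0
  node 7: ⊤

⊤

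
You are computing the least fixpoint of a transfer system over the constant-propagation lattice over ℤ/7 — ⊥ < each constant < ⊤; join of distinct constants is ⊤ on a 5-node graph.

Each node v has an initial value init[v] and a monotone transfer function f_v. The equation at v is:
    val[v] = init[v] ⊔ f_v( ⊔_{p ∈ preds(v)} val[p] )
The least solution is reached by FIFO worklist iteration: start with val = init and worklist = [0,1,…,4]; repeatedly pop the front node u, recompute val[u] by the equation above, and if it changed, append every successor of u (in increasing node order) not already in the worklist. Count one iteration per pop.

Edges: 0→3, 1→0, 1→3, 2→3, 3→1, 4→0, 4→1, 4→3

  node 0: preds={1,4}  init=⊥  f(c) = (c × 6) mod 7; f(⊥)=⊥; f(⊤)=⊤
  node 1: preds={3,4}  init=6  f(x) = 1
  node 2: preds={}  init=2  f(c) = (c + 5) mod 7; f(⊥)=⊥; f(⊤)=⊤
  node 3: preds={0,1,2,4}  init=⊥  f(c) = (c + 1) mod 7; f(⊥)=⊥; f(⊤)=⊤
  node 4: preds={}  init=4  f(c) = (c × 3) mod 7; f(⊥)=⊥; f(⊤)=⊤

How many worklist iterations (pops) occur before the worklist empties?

7

Worklist (7 pops):
  #1 pop 0: in=⊤ → ⊤ (was ⊥); enqueue []
  #2 pop 1: in=4 → ⊤ (was 6); enqueue [0]
  #3 pop 2: in=⊥ → 2 (no change)
  #4 pop 3: in=⊤ → ⊤ (was ⊥); enqueue [1]
  #5 pop 4: in=⊥ → 4 (no change)
  #6 pop 0: in=⊤ → ⊤ (no change)
  #7 pop 1: in=⊤ → ⊤ (no change)

Fixpoint:
  val[0] = ⊤
  val[1] = ⊤
  val[2] = 2
  val[3] = ⊤
  val[4] = 4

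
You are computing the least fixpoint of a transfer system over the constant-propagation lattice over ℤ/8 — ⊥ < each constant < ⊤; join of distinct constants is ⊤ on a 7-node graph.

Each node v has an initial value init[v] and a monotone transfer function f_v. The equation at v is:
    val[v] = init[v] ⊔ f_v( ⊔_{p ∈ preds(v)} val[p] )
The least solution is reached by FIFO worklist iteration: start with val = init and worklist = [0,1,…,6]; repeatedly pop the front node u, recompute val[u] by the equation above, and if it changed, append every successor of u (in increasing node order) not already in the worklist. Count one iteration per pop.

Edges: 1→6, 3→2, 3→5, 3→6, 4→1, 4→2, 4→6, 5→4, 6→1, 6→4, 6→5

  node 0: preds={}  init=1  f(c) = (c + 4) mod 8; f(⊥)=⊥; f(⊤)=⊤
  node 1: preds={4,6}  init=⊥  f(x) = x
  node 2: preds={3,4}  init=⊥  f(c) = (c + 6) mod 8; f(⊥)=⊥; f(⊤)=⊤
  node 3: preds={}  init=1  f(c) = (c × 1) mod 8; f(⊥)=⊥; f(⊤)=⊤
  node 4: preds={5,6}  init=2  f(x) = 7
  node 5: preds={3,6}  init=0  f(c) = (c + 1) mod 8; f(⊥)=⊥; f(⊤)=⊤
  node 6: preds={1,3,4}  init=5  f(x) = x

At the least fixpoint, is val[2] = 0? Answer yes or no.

Trace (11 dequeues):
  [1] u=0 | in ⊥ | out 1 | ==
  [2] u=1 | in ⊤ | out ⊤ | prev ⊥ | push {}
  [3] u=2 | in ⊤ | out ⊤ | prev ⊥ | push {}
  [4] u=3 | in ⊥ | out 1 | ==
  [5] u=4 | in ⊤ | out ⊤ | prev 2 | push {1,2}
  [6] u=5 | in ⊤ | out ⊤ | prev 0 | push {4}
  [7] u=6 | in ⊤ | out ⊤ | prev 5 | push {5}
  [8] u=1 | in ⊤ | out ⊤ | ==
  [9] u=2 | in ⊤ | out ⊤ | ==
  [10] u=4 | in ⊤ | out ⊤ | ==
  [11] u=5 | in ⊤ | out ⊤ | ==

Converged values:
  [0] 1
  [1] ⊤
  [2] ⊤
  [3] 1
  [4] ⊤
  [5] ⊤
  [6] ⊤

no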